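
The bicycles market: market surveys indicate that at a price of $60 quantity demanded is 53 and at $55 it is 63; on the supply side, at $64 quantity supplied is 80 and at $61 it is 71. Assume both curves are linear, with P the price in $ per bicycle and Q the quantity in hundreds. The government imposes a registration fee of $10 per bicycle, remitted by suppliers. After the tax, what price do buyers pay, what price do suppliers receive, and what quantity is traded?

Demand slope: (63 − 53)/(55 − 60) = -2, so Qd = 173 − 2P.
Supply slope: (71 − 80)/(61 − 64) = 3, so Qs = 3P − 112.
Without the tax, 173 − 2P = 3P − 112 gives 5P = 285, so P* = $57 and Q* = 59.
With the tax collected from suppliers, supply shifts: Qs = 3(P − 10) − 112.
Solving gives Q = 47 with buyers paying $63 and suppliers receiving $53 (the $10 wedge).
The less price-elastic side of the market bears the larger share of a per-unit tax.

Buyers pay $63; suppliers receive $53; quantity = 47.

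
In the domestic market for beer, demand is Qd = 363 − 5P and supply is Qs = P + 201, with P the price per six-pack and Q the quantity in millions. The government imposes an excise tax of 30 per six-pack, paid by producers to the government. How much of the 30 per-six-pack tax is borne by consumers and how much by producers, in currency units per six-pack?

Without the tax, 363 − 5P = P + 201 gives 6P = 162, so P* = 27 and Q* = 228.
With the tax collected from producers, supply shifts: Qs = (P − 30) + 201.
Solving gives Q = 203 with consumers paying 32 and producers receiving 2 (the 30 wedge).
Burden on consumers: 5; on producers: 25. (They sum to 30.)

Consumers bear 5 per six-pack; producers bear 25 per six-pack.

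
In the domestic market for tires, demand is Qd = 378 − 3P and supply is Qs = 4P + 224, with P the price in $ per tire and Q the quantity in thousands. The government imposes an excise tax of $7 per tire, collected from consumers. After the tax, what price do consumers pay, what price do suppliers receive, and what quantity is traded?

Consumers pay $26; suppliers receive $19; quantity = 300.

Without the tax, 378 − 3P = 4P + 224 gives 7P = 154, so P* = $22 and Q* = 312.
With the tax collected from consumers, demand (in seller-price terms) shifts: Qd = 378 − 3(P + 7).
Solving gives Q = 300 with consumers paying $26 and suppliers receiving $19 (the $7 wedge).
The less price-elastic side of the market bears the larger share of a per-unit tax.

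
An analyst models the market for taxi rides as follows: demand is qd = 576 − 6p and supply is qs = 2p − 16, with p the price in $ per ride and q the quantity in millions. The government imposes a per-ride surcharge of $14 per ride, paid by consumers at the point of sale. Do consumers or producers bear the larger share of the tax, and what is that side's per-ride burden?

Before the tax: set 576 − 6p = 2p − 16 → p* = $74, q* = 132.
With the tax collected from consumers, demand (in seller-price terms) shifts: qd = 576 − 6(p + 14).
Solving gives q = 111 with consumers paying $77.5 and producers receiving $63.5 (the $14 wedge).
Per-ride burden: consumers $3.5, producers $10.5.
Producers take the larger share because supply is less price-elastic here (demand slope 6 vs supply slope 2).

Producers bear the larger share: $10.5 per ride.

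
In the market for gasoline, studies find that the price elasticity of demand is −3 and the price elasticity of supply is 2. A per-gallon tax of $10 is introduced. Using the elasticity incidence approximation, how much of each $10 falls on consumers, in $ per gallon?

Incidence ratio: consumers' share ≈ εs / (εs + |εd|) = 2 / (2 + 3) = 0.4.
So consumers bear ≈ 0.4 × $10 = $4; suppliers bear $6.

Consumers bear ≈ $4 per gallon.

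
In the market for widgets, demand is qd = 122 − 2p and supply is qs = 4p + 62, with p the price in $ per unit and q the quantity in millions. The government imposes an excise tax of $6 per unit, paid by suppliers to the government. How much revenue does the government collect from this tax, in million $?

Tax revenue = $564 million.

Before the tax: set 122 − 2p = 4p + 62 → p* = $10, q* = 102.
With the tax collected from suppliers, supply shifts: qs = 4(p − 6) + 62.
Solving gives q = 94 with consumers paying $14 and suppliers receiving $8 (the $6 wedge).
Revenue = t · Q = 6 · 94 = $564.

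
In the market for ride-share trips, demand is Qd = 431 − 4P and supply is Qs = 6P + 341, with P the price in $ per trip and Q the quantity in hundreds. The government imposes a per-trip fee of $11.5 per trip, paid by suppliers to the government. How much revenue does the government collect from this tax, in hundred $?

Before the tax: set 431 − 4P = 6P + 341 → P* = $9, Q* = 395.
With the tax collected from suppliers, supply shifts: Qs = 6(P − 11.5) + 341.
Solving gives Q = 367.4 with buyers paying $15.9 and suppliers receiving $4.4 (the $11.5 wedge).
Revenue = t · Q = 11.5 · 367.4 = $4225.1.

Tax revenue = $4225.1 hundred.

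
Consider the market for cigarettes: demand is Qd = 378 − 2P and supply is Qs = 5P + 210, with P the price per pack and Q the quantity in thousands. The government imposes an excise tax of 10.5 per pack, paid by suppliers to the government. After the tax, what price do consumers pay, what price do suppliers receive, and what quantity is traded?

Consumers pay 31.5; suppliers receive 21; quantity = 315.

Before the tax: set 378 − 2P = 5P + 210 → P* = 24, Q* = 330.
With the tax collected from suppliers, supply shifts: Qs = 5(P − 10.5) + 210.
Solving gives Q = 315 with consumers paying 31.5 and suppliers receiving 21 (the 10.5 wedge).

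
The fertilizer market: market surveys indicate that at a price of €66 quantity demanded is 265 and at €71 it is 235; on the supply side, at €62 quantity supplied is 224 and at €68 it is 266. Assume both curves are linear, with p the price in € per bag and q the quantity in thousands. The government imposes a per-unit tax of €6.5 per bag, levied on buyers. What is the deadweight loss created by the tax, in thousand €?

Demand slope: (235 − 265)/(71 − 66) = -6, so qd = 661 − 6p.
Supply slope: (266 − 224)/(68 − 62) = 7, so qs = 7p − 210.
Without the tax, 661 − 6p = 7p − 210 gives 13p = 871, so p* = €67 and q* = 259.
With the tax collected from buyers, demand (in seller-price terms) shifts: qd = 661 − 6(p + 6.5).
Solving gives q = 238 with buyers paying €70.5 and suppliers receiving €64 (the €6.5 wedge).
Quantity falls by |ΔQ| = |259 − 238| = 21.
DWL = ½ · t · |ΔQ| = ½ · 6.5 · 21 = €68.25.

Deadweight loss = €68.25 thousand.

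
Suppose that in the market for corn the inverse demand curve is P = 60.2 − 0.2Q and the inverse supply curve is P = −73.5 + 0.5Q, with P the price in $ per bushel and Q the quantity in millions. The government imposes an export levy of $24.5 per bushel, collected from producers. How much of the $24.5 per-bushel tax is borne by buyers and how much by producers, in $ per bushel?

Inverting to Q(P) form: Qd = 301 − 5P; Qs = 2P + 147.
Without the tax, 301 − 5P = 2P + 147 gives 7P = 154, so P* = $22 and Q* = 191.
With the tax collected from producers, supply shifts: Qs = 2(P − 24.5) + 147.
Solving gives Q = 156 with buyers paying $29 and producers receiving $4.5 (the $24.5 wedge).
Burden on buyers: $7; on producers: $17.5. (They sum to $24.5.)

Buyers bear $7 per bushel; producers bear $17.5 per bushel.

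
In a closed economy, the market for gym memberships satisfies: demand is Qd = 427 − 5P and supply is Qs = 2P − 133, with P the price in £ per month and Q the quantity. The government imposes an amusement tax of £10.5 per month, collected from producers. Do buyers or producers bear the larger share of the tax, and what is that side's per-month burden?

Without the tax, 427 − 5P = 2P − 133 gives 7P = 560, so P* = £80 and Q* = 27.
With the tax collected from producers, supply shifts: Qs = 2(P − 10.5) − 133.
New equilibrium: buyers pay £83, producers receive £72.5, Q = 12. (Wedge: Pb − Ps = 10.5.)
Per-month burden: buyers £3, producers £7.5.
Producers take the larger share because supply is less price-elastic here (demand slope 5 vs supply slope 2).
The less price-elastic side of the market bears the larger share of a per-unit tax.

Producers bear the larger share: £7.5 per month.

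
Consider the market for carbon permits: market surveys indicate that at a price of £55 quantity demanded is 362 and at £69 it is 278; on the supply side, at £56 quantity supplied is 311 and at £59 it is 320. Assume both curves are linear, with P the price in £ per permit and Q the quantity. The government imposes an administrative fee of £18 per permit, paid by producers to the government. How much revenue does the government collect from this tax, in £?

Tax revenue = £5220.

Demand slope: (278 − 362)/(69 − 55) = -6, so Qd = 692 − 6P.
Supply slope: (320 − 311)/(59 − 56) = 3, so Qs = 3P + 143.
Without the tax, 692 − 6P = 3P + 143 gives 9P = 549, so P* = £61 and Q* = 326.
With the tax collected from producers, supply shifts: Qs = 3(P − 18) + 143.
New equilibrium: consumers pay £67, producers receive £49, Q = 290. (Wedge: Pb − Ps = 18.)
Revenue = t · Q = 18 · 290 = £5220.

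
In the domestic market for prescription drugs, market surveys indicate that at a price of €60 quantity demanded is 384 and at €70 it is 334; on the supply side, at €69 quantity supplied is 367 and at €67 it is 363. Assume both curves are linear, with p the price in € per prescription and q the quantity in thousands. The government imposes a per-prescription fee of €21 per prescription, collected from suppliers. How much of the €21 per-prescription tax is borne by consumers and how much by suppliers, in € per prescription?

Demand slope: (334 − 384)/(70 − 60) = -5, so qd = 684 − 5p.
Supply slope: (363 − 367)/(67 − 69) = 2, so qs = 2p + 229.
Before the tax: set 684 − 5p = 2p + 229 → p* = €65, q* = 359.
With the tax collected from suppliers, supply shifts: qs = 2(p − 21) + 229.
New equilibrium: consumers pay €71, suppliers receive €50, q = 329. (Wedge: pb − ps = 21.)
Burden on consumers: €6; on suppliers: €15. (They sum to €21.)

Consumers bear €6 per prescription; suppliers bear €15 per prescription.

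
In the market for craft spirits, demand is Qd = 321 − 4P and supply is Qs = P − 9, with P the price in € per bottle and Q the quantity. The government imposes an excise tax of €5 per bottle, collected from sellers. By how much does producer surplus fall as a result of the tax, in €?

Without the tax, 321 − 4P = P − 9 gives 5P = 330, so P* = €66 and Q* = 57.
With the tax collected from sellers, supply shifts: Qs = (P − 5) − 9.
Solving gives Q = 53 with consumers paying €67 and sellers receiving €62 (the €5 wedge).
ΔPS is the trapezoid between Q = 53 and Q = 57 of height €4: ½ · (57 + 53) · 4 = €220.

Producer surplus falls by €220.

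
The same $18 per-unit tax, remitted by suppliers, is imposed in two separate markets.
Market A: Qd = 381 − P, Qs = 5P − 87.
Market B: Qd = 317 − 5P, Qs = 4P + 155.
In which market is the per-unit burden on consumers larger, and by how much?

Market A: pre-tax P* = $78, Q* = 303; post-tax Q = 288; per-unit burden on consumers = $15.
Market B: pre-tax P* = $18, Q* = 227; post-tax Q = 187; per-unit burden on consumers = $8.
Difference: $15 vs $8 → market A is larger by $7.

Market A, by $7.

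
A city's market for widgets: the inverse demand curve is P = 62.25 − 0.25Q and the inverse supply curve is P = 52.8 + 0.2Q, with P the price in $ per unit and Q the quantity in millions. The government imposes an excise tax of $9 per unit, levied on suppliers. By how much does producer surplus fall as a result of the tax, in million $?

Producer surplus falls by $44 million.

Rewrite in direct form: Qd = 249 − 4P and Qs = 5P − 264.
Before the tax: set 249 − 4P = 5P − 264 → P* = $57, Q* = 21.
With the tax collected from suppliers, supply shifts: Qs = 5(P − 9) − 264.
New equilibrium: buyers pay $62, suppliers receive $53, Q = 1. (Wedge: Pb − Ps = 9.)
ΔPS is the trapezoid between Q = 1 and Q = 21 of height $4: ½ · (21 + 1) · 4 = $44.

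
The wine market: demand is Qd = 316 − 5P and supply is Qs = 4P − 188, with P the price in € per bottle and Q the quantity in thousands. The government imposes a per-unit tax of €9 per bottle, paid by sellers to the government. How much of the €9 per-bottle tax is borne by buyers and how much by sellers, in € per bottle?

Without the tax, 316 − 5P = 4P − 188 gives 9P = 504, so P* = €56 and Q* = 36.
With the tax collected from sellers, supply shifts: Qs = 4(P − 9) − 188.
New equilibrium: buyers pay €60, sellers receive €51, Q = 16. (Wedge: Pb − Ps = 9.)
Burden on buyers: €4; on sellers: €5. (They sum to €9.)

Buyers bear €4 per bottle; sellers bear €5 per bottle.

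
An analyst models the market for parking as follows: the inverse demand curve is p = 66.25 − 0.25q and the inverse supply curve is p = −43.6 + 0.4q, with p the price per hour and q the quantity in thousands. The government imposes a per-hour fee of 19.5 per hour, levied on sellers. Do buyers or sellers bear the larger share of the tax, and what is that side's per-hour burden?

Rewrite in direct form: qd = 265 − 4p and qs = 2.5p + 109.
Without the tax, 265 − 4p = 2.5p + 109 gives 6.5p = 156, so p* = 24 and q* = 169.
With the tax collected from sellers, supply shifts: qs = 2.5(p − 19.5) + 109.
New equilibrium: buyers pay 31.5, sellers receive 12, q = 139. (Wedge: pb − ps = 19.5.)
Per-hour burden: buyers 7.5, sellers 12.
Sellers take the larger share because supply is less price-elastic here (demand slope 4 vs supply slope 2.5).
The less price-elastic side of the market bears the larger share of a per-unit tax.

Sellers bear the larger share: 12 per hour.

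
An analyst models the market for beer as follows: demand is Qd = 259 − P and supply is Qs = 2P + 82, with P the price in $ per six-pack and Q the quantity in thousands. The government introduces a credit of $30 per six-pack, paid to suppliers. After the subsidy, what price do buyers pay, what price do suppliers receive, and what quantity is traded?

Without the subsidy, 259 − P = 2P + 82 gives 3P = 177, so P* = $59 and Q* = 200.
With a per-unit subsidy paid to suppliers, each receives P + 30 per unit sold, so supply becomes Qs = 2(P + 30) + 82.
New equilibrium: buyers pay $39, suppliers receive $69, Q = 220. (Wedge: Pb − Ps = −30.)

Buyers pay $39; suppliers receive $69; quantity = 220.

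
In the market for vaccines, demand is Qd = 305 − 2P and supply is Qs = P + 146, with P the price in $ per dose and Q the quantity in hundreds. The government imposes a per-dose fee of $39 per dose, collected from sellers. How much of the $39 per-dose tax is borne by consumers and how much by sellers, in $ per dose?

Consumers bear $13 per dose; sellers bear $26 per dose.

Before the tax: set 305 − 2P = P + 146 → P* = $53, Q* = 199.
With the tax collected from sellers, supply shifts: Qs = (P − 39) + 146.
New equilibrium: consumers pay $66, sellers receive $27, Q = 173. (Wedge: Pb − Ps = 39.)
Burden on consumers: $13; on sellers: $26. (They sum to $39.)
The less price-elastic side of the market bears the larger share of a per-unit tax.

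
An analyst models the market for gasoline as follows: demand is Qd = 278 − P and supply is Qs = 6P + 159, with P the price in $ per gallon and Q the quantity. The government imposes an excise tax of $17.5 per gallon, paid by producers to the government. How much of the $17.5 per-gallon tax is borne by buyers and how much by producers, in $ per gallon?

Without the tax, 278 − P = 6P + 159 gives 7P = 119, so P* = $17 and Q* = 261.
With the tax collected from producers, supply shifts: Qs = 6(P − 17.5) + 159.
Solving gives Q = 246 with buyers paying $32 and producers receiving $14.5 (the $17.5 wedge).
Burden on buyers: $15; on producers: $2.5. (They sum to $17.5.)
The less price-elastic side of the market bears the larger share of a per-unit tax.

Buyers bear $15 per gallon; producers bear $2.5 per gallon.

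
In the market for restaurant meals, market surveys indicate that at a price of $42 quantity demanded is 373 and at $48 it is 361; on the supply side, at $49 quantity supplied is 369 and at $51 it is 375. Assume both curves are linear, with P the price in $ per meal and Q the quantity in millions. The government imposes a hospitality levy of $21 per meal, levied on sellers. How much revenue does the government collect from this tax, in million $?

Tax revenue = $7093.8 million.

Demand slope: (361 − 373)/(48 − 42) = -2, so Qd = 457 − 2P.
Supply slope: (375 − 369)/(51 − 49) = 3, so Qs = 3P + 222.
Before the tax: set 457 − 2P = 3P + 222 → P* = $47, Q* = 363.
With the tax collected from sellers, supply shifts: Qs = 3(P − 21) + 222.
New equilibrium: consumers pay $59.6, sellers receive $38.6, Q = 337.8. (Wedge: Pb − Ps = 21.)
Revenue = t · Q = 21 · 337.8 = $7093.8.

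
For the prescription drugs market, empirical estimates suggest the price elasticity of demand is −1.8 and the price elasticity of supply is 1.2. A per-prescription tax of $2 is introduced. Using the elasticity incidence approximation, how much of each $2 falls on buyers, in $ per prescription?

Incidence ratio: buyers' share ≈ εs / (εs + |εd|) = 1.2 / (1.2 + 1.8) = 0.4.
So buyers bear ≈ 0.4 × $2 = $0.8; sellers bear $1.2.

Buyers bear ≈ $0.8 per prescription.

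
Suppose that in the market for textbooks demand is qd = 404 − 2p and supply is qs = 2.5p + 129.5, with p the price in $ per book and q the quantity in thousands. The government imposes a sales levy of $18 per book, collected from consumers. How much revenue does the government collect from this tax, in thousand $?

Tax revenue = $4716 thousand.

Before the tax: set 404 − 2p = 2.5p + 129.5 → p* = $61, q* = 282.
With the tax collected from consumers, demand (in seller-price terms) shifts: qd = 404 − 2(p + 18).
Solving gives q = 262 with consumers paying $71 and producers receiving $53 (the $18 wedge).
Revenue = t · Q = 18 · 262 = $4716.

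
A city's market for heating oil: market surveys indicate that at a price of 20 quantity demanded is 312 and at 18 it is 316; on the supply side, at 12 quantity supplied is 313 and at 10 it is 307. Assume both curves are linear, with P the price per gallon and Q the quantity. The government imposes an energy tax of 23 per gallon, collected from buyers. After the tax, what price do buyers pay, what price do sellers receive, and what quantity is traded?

Demand slope: (316 − 312)/(18 − 20) = -2, so Qd = 352 − 2P.
Supply slope: (307 − 313)/(10 − 12) = 3, so Qs = 3P + 277.
Before the tax: set 352 − 2P = 3P + 277 → P* = 15, Q* = 322.
With the tax collected from buyers, demand (in seller-price terms) shifts: Qd = 352 − 2(P + 23).
Solving gives Q = 294.4 with buyers paying 28.8 and sellers receiving 5.8 (the 23 wedge).

Buyers pay 28.8; sellers receive 5.8; quantity = 294.4.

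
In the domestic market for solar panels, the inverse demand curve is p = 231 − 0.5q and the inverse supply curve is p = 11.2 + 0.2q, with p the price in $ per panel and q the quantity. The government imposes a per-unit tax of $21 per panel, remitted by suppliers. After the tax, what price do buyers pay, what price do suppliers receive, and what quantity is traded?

Rewrite in direct form: qd = 462 − 2p and qs = 5p − 56.
Without the tax, 462 − 2p = 5p − 56 gives 7p = 518, so p* = $74 and q* = 314.
With the tax collected from suppliers, supply shifts: qs = 5(p − 21) − 56.
Solving gives q = 284 with buyers paying $89 and suppliers receiving $68 (the $21 wedge).
The less price-elastic side of the market bears the larger share of a per-unit tax.

Buyers pay $89; suppliers receive $68; quantity = 284.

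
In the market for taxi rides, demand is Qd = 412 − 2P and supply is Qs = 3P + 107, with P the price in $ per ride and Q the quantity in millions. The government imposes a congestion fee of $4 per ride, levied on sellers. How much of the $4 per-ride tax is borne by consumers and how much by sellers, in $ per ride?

Without the tax, 412 − 2P = 3P + 107 gives 5P = 305, so P* = $61 and Q* = 290.
With the tax collected from sellers, supply shifts: Qs = 3(P − 4) + 107.
Solving gives Q = 285.2 with consumers paying $63.4 and sellers receiving $59.4 (the $4 wedge).
Burden on consumers: $2.4; on sellers: $1.6. (They sum to $4.)

Consumers bear $2.4 per ride; sellers bear $1.6 per ride.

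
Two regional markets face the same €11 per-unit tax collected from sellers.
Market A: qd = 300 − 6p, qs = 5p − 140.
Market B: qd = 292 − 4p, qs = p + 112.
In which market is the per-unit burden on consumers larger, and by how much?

Market A: pre-tax p* = €40, q* = 60; post-tax q = 30; per-unit burden on consumers = €5.
Market B: pre-tax p* = €36, q* = 148; post-tax q = 139.2; per-unit burden on consumers = €2.2.
Difference: €5 vs €2.2 → market A is larger by €2.8.

Market A, by €2.8.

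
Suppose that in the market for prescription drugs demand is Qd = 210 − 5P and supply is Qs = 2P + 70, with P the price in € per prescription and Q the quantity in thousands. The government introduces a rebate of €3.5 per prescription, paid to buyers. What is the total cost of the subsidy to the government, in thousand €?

Before the subsidy: set 210 − 5P = 2P + 70 → P* = €20, Q* = 110.
With a per-unit subsidy paid to buyers, each effectively pays P − 3.5, so demand becomes Qd = 210 − 5(P − 3.5).
New equilibrium: buyers pay €19, producers receive €22.5, Q = 115. (Wedge: Pb − Ps = −3.5.)
Outlay = t · Q = 3.5 · 115 = €402.5.

Government outlay = €402.5 thousand.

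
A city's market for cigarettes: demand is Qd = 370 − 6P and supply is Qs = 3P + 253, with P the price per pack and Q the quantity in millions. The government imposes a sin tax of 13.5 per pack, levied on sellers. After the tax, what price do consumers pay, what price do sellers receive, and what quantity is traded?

Consumers pay 17.5; sellers receive 4; quantity = 265.

Before the tax: set 370 − 6P = 3P + 253 → P* = 13, Q* = 292.
With the tax collected from sellers, supply shifts: Qs = 3(P − 13.5) + 253.
New equilibrium: consumers pay 17.5, sellers receive 4, Q = 265. (Wedge: Pb − Ps = 13.5.)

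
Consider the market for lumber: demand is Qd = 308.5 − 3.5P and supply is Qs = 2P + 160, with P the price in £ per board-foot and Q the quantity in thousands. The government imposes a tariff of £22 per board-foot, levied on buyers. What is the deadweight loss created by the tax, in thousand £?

Before the tax: set 308.5 − 3.5P = 2P + 160 → P* = £27, Q* = 214.
With the tax collected from buyers, demand (in seller-price terms) shifts: Qd = 308.5 − 3.5(P + 22).
New equilibrium: buyers pay £35, producers receive £13, Q = 186. (Wedge: Pb − Ps = 22.)
Quantity falls by |ΔQ| = |214 − 186| = 28.
DWL = ½ · t · |ΔQ| = ½ · 22 · 28 = £308.

Deadweight loss = £308 thousand.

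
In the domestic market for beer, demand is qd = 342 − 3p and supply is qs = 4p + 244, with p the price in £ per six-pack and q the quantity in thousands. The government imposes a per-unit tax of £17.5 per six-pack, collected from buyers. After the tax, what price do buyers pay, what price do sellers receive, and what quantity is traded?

Without the tax, 342 − 3p = 4p + 244 gives 7p = 98, so p* = £14 and q* = 300.
With the tax collected from buyers, demand (in seller-price terms) shifts: qd = 342 − 3(p + 17.5).
Solving gives q = 270 with buyers paying £24 and sellers receiving £6.5 (the £17.5 wedge).
The less price-elastic side of the market bears the larger share of a per-unit tax.

Buyers pay £24; sellers receive £6.5; quantity = 270.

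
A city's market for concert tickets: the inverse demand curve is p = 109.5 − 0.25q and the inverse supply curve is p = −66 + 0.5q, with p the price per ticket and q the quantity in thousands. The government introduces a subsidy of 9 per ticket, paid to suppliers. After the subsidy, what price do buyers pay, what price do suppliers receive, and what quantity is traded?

Buyers pay 48; suppliers receive 57; quantity = 246.

Rewrite in direct form: qd = 438 − 4p and qs = 2p + 132.
Before the subsidy: set 438 − 4p = 2p + 132 → p* = 51, q* = 234.
With a per-unit subsidy paid to suppliers, each receives p + 9 per unit sold, so supply becomes qs = 2(p + 9) + 132.
New equilibrium: buyers pay 48, suppliers receive 57, q = 246. (Wedge: pb − ps = −9.)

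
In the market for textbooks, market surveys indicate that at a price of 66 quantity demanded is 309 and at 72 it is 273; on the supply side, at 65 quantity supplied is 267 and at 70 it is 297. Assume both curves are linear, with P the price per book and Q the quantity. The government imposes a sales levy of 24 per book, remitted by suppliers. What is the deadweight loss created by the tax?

Deadweight loss = 864.

Demand slope: (273 − 309)/(72 − 66) = -6, so Qd = 705 − 6P.
Supply slope: (297 − 267)/(70 − 65) = 6, so Qs = 6P − 123.
Without the tax, 705 − 6P = 6P − 123 gives 12P = 828, so P* = 69 and Q* = 291.
With the tax collected from suppliers, supply shifts: Qs = 6(P − 24) − 123.
New equilibrium: buyers pay 81, suppliers receive 57, Q = 219. (Wedge: Pb − Ps = 24.)
Quantity falls by |ΔQ| = |291 − 219| = 72.
DWL = ½ · t · |ΔQ| = ½ · 24 · 72 = 864.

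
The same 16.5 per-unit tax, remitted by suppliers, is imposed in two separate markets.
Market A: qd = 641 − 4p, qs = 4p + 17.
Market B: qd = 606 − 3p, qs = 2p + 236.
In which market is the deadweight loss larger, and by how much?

Market A: pre-tax p* = 78, q* = 329; post-tax q = 296; deadweight loss = 272.25.
Market B: pre-tax p* = 74, q* = 384; post-tax q = 364.2; deadweight loss = 163.35.
Difference: 272.25 vs 163.35 → market A is larger by 108.9.

Market A, by 108.9.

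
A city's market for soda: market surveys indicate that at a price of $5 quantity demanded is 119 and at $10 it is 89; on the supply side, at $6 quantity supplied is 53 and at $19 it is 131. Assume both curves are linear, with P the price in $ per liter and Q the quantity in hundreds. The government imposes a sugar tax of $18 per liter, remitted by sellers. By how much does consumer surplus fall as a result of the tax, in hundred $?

Consumer surplus falls by $504 hundred.

Demand slope: (89 − 119)/(10 − 5) = -6, so Qd = 149 − 6P.
Supply slope: (131 − 53)/(19 − 6) = 6, so Qs = 6P + 17.
Without the tax, 149 − 6P = 6P + 17 gives 12P = 132, so P* = $11 and Q* = 83.
With the tax collected from sellers, supply shifts: Qs = 6(P − 18) + 17.
New equilibrium: buyers pay $20, sellers receive $2, Q = 29. (Wedge: Pb − Ps = 18.)
ΔCS is the trapezoid between Q = 29 and Q = 83 of height $9: ½ · (83 + 29) · 9 = $504.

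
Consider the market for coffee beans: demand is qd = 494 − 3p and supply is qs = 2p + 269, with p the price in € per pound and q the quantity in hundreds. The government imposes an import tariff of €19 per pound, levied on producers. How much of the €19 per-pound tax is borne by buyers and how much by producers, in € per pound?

Buyers bear €7.6 per pound; producers bear €11.4 per pound.

Before the tax: set 494 − 3p = 2p + 269 → p* = €45, q* = 359.
With the tax collected from producers, supply shifts: qs = 2(p − 19) + 269.
Solving gives q = 336.2 with buyers paying €52.6 and producers receiving €33.6 (the €19 wedge).
Burden on buyers: €7.6; on producers: €11.4. (They sum to €19.)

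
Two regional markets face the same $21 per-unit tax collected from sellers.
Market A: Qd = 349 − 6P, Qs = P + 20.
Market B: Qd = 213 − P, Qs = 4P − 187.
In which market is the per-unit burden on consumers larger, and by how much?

Market A: pre-tax P* = $47, Q* = 67; post-tax Q = 49; per-unit burden on consumers = $3.
Market B: pre-tax P* = $80, Q* = 133; post-tax Q = 116.2; per-unit burden on consumers = $16.8.
Difference: $3 vs $16.8 → market B is larger by $13.8.

Market B, by $13.8.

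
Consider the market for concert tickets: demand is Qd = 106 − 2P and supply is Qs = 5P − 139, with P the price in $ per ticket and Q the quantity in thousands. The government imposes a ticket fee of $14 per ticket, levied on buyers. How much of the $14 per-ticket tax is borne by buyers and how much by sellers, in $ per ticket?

Before the tax: set 106 − 2P = 5P − 139 → P* = $35, Q* = 36.
With the tax collected from buyers, demand (in seller-price terms) shifts: Qd = 106 − 2(P + 14).
New equilibrium: buyers pay $45, sellers receive $31, Q = 16. (Wedge: Pb − Ps = 14.)
Burden on buyers: $10; on sellers: $4. (They sum to $14.)

Buyers bear $10 per ticket; sellers bear $4 per ticket.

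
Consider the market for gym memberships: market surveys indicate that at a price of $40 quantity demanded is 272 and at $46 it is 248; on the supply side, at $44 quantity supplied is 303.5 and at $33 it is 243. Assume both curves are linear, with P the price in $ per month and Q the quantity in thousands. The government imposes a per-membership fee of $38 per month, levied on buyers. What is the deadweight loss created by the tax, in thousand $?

Demand slope: (248 − 272)/(46 − 40) = -4, so Qd = 432 − 4P.
Supply slope: (243 − 303.5)/(33 − 44) = 5.5, so Qs = 5.5P + 61.5.
Before the tax: set 432 − 4P = 5.5P + 61.5 → P* = $39, Q* = 276.
With the tax collected from buyers, demand (in seller-price terms) shifts: Qd = 432 − 4(P + 38).
Solving gives Q = 188 with buyers paying $61 and producers receiving $23 (the $38 wedge).
Quantity falls by |ΔQ| = |276 − 188| = 88.
DWL = ½ · t · |ΔQ| = ½ · 38 · 88 = $1672.

Deadweight loss = $1672 thousand.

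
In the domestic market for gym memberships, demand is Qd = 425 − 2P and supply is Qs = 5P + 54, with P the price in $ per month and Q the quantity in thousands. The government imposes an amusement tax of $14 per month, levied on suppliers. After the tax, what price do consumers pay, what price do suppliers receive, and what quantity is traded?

Consumers pay $63; suppliers receive $49; quantity = 299.

Without the tax, 425 − 2P = 5P + 54 gives 7P = 371, so P* = $53 and Q* = 319.
With the tax collected from suppliers, supply shifts: Qs = 5(P − 14) + 54.
Solving gives Q = 299 with consumers paying $63 and suppliers receiving $49 (the $14 wedge).
The less price-elastic side of the market bears the larger share of a per-unit tax.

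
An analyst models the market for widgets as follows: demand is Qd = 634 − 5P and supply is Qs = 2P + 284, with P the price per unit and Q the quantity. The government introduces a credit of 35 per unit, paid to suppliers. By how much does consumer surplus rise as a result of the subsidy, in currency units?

Consumer surplus rises by 4090.

Without the subsidy, 634 − 5P = 2P + 284 gives 7P = 350, so P* = 50 and Q* = 384.
With a per-unit subsidy paid to suppliers, each receives P + 35 per unit sold, so supply becomes Qs = 2(P + 35) + 284.
New equilibrium: consumers pay 40, suppliers receive 75, Q = 434. (Wedge: Pb − Ps = −35.)
ΔCS is the trapezoid between Q = 434 and Q = 384 of height 10: ½ · (384 + 434) · 10 = 4090.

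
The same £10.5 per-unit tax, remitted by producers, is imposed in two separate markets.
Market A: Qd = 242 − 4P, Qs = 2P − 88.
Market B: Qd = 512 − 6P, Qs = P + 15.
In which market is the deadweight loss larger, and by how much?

Market A: pre-tax P* = £55, Q* = 22; post-tax Q = 8; deadweight loss = £73.5.
Market B: pre-tax P* = £71, Q* = 86; post-tax Q = 77; deadweight loss = £47.25.
Difference: £73.5 vs £47.25 → market A is larger by £26.25.

Market A, by £26.25.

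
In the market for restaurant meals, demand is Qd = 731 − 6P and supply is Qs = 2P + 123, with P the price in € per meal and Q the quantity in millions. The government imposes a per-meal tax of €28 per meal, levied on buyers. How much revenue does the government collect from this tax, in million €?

Tax revenue = €6524 million.

Before the tax: set 731 − 6P = 2P + 123 → P* = €76, Q* = 275.
With the tax collected from buyers, demand (in seller-price terms) shifts: Qd = 731 − 6(P + 28).
Solving gives Q = 233 with buyers paying €83 and sellers receiving €55 (the €28 wedge).
Revenue = t · Q = 28 · 233 = €6524.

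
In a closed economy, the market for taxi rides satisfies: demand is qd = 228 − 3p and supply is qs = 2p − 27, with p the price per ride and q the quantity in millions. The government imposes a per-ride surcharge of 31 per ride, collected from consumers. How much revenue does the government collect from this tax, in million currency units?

Tax revenue = 1171.8 million.

Before the tax: set 228 − 3p = 2p − 27 → p* = 51, q* = 75.
With the tax collected from consumers, demand (in seller-price terms) shifts: qd = 228 − 3(p + 31).
New equilibrium: consumers pay 63.4, producers receive 32.4, q = 37.8. (Wedge: pb − ps = 31.)
Revenue = t · Q = 31 · 37.8 = 1171.8.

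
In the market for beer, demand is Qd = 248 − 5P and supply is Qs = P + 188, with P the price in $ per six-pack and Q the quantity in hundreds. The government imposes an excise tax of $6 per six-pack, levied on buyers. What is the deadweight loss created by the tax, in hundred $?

Deadweight loss = $15 hundred.

Before the tax: set 248 − 5P = P + 188 → P* = $10, Q* = 198.
With the tax collected from buyers, demand (in seller-price terms) shifts: Qd = 248 − 5(P + 6).
Solving gives Q = 193 with buyers paying $11 and producers receiving $5 (the $6 wedge).
Quantity falls by |ΔQ| = |198 − 193| = 5.
DWL = ½ · t · |ΔQ| = ½ · 6 · 5 = $15.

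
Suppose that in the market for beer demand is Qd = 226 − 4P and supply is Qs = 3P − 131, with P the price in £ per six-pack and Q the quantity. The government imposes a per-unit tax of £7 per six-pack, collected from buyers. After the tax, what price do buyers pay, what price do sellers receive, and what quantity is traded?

Buyers pay £54; sellers receive £47; quantity = 10.

Before the tax: set 226 − 4P = 3P − 131 → P* = £51, Q* = 22.
With the tax collected from buyers, demand (in seller-price terms) shifts: Qd = 226 − 4(P + 7).
New equilibrium: buyers pay £54, sellers receive £47, Q = 10. (Wedge: Pb − Ps = 7.)
The less price-elastic side of the market bears the larger share of a per-unit tax.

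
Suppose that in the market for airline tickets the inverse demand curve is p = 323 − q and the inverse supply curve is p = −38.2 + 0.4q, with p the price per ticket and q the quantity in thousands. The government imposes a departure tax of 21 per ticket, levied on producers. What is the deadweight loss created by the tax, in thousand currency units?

Deadweight loss = 157.5 thousand.

Inverting to q(p) form: qd = 323 − p; qs = 2.5p + 95.5.
Before the tax: set 323 − p = 2.5p + 95.5 → p* = 65, q* = 258.
With the tax collected from producers, supply shifts: qs = 2.5(p − 21) + 95.5.
New equilibrium: buyers pay 80, producers receive 59, q = 243. (Wedge: pb − ps = 21.)
Quantity falls by |ΔQ| = |258 − 243| = 15.
DWL = ½ · t · |ΔQ| = ½ · 21 · 15 = 157.5.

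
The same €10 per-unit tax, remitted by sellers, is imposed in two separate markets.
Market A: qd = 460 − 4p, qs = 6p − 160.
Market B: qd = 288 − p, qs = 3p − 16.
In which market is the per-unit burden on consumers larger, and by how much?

Market B, by €1.5.

Market A: pre-tax p* = €62, q* = 212; post-tax q = 188; per-unit burden on consumers = €6.
Market B: pre-tax p* = €76, q* = 212; post-tax q = 204.5; per-unit burden on consumers = €7.5.
Difference: €6 vs €7.5 → market B is larger by €1.5.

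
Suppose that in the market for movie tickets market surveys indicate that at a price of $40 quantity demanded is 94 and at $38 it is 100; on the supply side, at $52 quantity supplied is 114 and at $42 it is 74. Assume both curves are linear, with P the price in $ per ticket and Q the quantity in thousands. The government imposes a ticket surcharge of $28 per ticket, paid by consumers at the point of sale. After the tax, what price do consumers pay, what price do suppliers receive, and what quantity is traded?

Demand slope: (100 − 94)/(38 − 40) = -3, so Qd = 214 − 3P.
Supply slope: (74 − 114)/(42 − 52) = 4, so Qs = 4P − 94.
Before the tax: set 214 − 3P = 4P − 94 → P* = $44, Q* = 82.
With the tax collected from consumers, demand (in seller-price terms) shifts: Qd = 214 − 3(P + 28).
New equilibrium: consumers pay $60, suppliers receive $32, Q = 34. (Wedge: Pb − Ps = 28.)

Consumers pay $60; suppliers receive $32; quantity = 34.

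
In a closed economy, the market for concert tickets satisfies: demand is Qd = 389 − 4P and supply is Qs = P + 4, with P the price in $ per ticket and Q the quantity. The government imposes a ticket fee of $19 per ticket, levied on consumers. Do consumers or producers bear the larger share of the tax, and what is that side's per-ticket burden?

Producers bear the larger share: $15.2 per ticket.

Without the tax, 389 − 4P = P + 4 gives 5P = 385, so P* = $77 and Q* = 81.
With the tax collected from consumers, demand (in seller-price terms) shifts: Qd = 389 − 4(P + 19).
New equilibrium: consumers pay $80.8, producers receive $61.8, Q = 65.8. (Wedge: Pb − Ps = 19.)
Per-ticket burden: consumers $3.8, producers $15.2.
Producers take the larger share because supply is less price-elastic here (demand slope 4 vs supply slope 1).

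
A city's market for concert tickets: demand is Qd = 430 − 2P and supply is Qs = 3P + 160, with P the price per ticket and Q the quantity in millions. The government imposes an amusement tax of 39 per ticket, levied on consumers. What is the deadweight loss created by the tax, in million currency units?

Before the tax: set 430 − 2P = 3P + 160 → P* = 54, Q* = 322.
With the tax collected from consumers, demand (in seller-price terms) shifts: Qd = 430 − 2(P + 39).
Solving gives Q = 275.2 with consumers paying 77.4 and suppliers receiving 38.4 (the 39 wedge).
Quantity falls by |ΔQ| = |322 − 275.2| = 46.8.
DWL = ½ · t · |ΔQ| = ½ · 39 · 46.8 = 912.6.

Deadweight loss = 912.6 million.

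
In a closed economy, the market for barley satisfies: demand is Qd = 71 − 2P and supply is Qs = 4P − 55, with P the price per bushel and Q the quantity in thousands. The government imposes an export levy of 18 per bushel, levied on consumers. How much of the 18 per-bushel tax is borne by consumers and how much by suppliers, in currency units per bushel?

Before the tax: set 71 − 2P = 4P − 55 → P* = 21, Q* = 29.
With the tax collected from consumers, demand (in seller-price terms) shifts: Qd = 71 − 2(P + 18).
New equilibrium: consumers pay 33, suppliers receive 15, Q = 5. (Wedge: Pb − Ps = 18.)
Burden on consumers: 12; on suppliers: 6. (They sum to 18.)
The less price-elastic side of the market bears the larger share of a per-unit tax.

Consumers bear 12 per bushel; suppliers bear 6 per bushel.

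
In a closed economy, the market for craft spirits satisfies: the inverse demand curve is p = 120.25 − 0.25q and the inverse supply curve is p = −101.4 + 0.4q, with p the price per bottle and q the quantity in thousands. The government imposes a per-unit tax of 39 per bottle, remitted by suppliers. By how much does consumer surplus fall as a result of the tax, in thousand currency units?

Consumer surplus falls by 4665 thousand.

Rewrite in direct form: qd = 481 − 4p and qs = 2.5p + 253.5.
Without the tax, 481 − 4p = 2.5p + 253.5 gives 6.5p = 227.5, so p* = 35 and q* = 341.
With the tax collected from suppliers, supply shifts: qs = 2.5(p − 39) + 253.5.
New equilibrium: buyers pay 50, suppliers receive 11, q = 281. (Wedge: pb − ps = 39.)
ΔCS is the trapezoid between Q = 281 and Q = 341 of height 15: ½ · (341 + 281) · 15 = 4665.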